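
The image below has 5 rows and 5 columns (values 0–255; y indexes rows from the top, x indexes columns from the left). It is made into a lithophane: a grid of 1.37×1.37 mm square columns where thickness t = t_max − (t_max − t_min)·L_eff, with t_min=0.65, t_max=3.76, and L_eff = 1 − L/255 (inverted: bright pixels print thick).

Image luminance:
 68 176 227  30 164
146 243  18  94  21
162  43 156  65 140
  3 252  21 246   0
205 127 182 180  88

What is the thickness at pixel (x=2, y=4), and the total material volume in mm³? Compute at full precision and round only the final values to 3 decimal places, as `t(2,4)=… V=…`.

span = t_max - t_min = 3.76 - 0.65 = 3.110
L(2,4) = 182, L_eff = 1 - 182/255 = 0.286275 (inverted)
t(2,4) = 3.76 - 3.110·0.286275 = 2.870
Σt over all 5·5 pixels = 227517/4250 ≈ 53.5334118
V = pitch²·Σt = 1.37²·227517/4250 = 100.477

t(2,4)=2.870 V=100.477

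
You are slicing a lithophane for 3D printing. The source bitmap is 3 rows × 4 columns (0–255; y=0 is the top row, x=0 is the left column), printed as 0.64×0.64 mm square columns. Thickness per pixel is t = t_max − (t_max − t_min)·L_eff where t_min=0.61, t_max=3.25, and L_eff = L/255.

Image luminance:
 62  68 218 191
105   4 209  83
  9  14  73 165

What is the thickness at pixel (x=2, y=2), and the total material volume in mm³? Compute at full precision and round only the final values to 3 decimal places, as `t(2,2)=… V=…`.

span = t_max - t_min = 3.25 - 0.61 = 2.640
L(2,2) = 73, L_eff = 73/255 = 0.286275
t(2,2) = 3.25 - 2.640·0.286275 = 2.494
Σt over all 3·4 pixels = 56453/2125 ≈ 26.5661176
V = pitch²·Σt = 0.64²·56453/2125 = 10.881

t(2,2)=2.494 V=10.881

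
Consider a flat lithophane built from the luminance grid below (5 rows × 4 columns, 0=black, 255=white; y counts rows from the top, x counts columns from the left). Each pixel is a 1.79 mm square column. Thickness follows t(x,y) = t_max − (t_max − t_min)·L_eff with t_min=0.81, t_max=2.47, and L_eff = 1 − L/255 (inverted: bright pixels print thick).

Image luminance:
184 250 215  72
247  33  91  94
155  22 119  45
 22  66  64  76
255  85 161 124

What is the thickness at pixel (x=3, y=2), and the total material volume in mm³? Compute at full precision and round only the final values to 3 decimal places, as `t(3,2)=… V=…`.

span = t_max - t_min = 2.47 - 0.81 = 1.660
L(3,2) = 45, L_eff = 1 - 45/255 = 0.823529 (inverted)
t(3,2) = 2.47 - 1.660·0.823529 = 1.103
Σt over all 5·4 pixels = 2377/75 ≈ 31.6933333
V = pitch²·Σt = 1.79²·2377/75 = 101.549

t(3,2)=1.103 V=101.549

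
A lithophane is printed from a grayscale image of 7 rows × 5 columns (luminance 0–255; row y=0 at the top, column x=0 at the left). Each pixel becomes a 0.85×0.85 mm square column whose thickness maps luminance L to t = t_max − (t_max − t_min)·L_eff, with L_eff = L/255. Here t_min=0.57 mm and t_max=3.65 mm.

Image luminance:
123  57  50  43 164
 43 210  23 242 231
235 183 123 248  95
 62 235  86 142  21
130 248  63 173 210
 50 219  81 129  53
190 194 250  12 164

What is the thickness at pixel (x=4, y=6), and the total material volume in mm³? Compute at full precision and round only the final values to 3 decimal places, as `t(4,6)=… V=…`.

span = t_max - t_min = 3.65 - 0.57 = 3.080
L(4,6) = 164, L_eff = 164/255 = 0.643137
t(4,6) = 3.65 - 3.080·0.643137 = 1.669
Σt over all 7·5 pixels = 594923/8500 ≈ 69.9909412
V = pitch²·Σt = 0.85²·594923/8500 = 50.568

t(4,6)=1.669 V=50.568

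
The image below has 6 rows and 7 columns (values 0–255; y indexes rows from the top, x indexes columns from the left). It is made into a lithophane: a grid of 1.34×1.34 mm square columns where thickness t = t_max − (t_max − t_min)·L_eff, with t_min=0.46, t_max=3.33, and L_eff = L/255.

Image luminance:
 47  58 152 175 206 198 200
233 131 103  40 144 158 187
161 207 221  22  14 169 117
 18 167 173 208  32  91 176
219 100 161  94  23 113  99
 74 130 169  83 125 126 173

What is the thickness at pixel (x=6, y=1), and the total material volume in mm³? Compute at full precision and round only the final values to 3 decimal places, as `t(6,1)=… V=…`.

span = t_max - t_min = 3.33 - 0.46 = 2.870
L(6,1) = 187, L_eff = 187/255 = 0.733333
t(6,1) = 3.33 - 2.870·0.733333 = 1.225
Σt over all 6·7 pixels = 1988791/25500 ≈ 77.9918039
V = pitch²·Σt = 1.34²·1988791/25500 = 140.042

t(6,1)=1.225 V=140.042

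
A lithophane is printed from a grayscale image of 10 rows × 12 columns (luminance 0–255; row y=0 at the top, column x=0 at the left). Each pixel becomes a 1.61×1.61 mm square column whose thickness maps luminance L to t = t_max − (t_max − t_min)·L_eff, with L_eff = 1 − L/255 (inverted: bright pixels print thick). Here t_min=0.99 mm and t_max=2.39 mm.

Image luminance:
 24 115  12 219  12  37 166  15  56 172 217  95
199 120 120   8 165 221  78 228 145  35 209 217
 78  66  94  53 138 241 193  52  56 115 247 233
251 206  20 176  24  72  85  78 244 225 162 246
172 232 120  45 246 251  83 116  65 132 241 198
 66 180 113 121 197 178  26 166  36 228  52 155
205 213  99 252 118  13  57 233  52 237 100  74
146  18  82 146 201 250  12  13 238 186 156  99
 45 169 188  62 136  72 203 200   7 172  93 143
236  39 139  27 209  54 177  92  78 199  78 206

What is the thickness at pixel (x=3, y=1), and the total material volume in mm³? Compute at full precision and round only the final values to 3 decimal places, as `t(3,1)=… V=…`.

t(3,1)=1.034 V=533.975

span = t_max - t_min = 2.39 - 0.99 = 1.400
L(3,1) = 8, L_eff = 1 - 8/255 = 0.968627 (inverted)
t(3,1) = 2.39 - 1.400·0.968627 = 1.034
Σt over all 10·12 pixels = 262651/1275 ≈ 206.0007843
V = pitch²·Σt = 1.61²·262651/1275 = 533.975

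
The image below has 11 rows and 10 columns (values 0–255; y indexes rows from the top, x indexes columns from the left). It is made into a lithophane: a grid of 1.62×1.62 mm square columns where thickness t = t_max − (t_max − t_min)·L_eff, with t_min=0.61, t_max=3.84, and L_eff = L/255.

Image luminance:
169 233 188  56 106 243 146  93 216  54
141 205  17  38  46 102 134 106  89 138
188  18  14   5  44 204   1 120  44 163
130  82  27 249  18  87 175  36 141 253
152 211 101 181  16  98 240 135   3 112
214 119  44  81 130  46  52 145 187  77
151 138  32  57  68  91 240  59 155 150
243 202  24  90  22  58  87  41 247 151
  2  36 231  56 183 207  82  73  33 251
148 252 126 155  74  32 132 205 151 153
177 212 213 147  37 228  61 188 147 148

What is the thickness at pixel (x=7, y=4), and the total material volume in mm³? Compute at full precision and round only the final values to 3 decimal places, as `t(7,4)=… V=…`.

t(7,4)=2.130 V=666.123

span = t_max - t_min = 3.84 - 0.61 = 3.230
L(7,4) = 135, L_eff = 135/255 = 0.529412
t(7,4) = 3.84 - 3.230·0.529412 = 2.130
Σt over all 11·10 pixels = 380729/1500 ≈ 253.8193333
V = pitch²·Σt = 1.62²·380729/1500 = 666.123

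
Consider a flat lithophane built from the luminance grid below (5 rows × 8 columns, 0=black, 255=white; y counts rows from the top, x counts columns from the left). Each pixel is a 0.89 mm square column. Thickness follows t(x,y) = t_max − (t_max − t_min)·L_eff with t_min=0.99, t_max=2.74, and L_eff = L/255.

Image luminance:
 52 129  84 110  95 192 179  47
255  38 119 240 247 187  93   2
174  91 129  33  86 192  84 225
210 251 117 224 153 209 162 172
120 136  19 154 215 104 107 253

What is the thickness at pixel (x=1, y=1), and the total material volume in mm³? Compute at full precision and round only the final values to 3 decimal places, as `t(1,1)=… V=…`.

t(1,1)=2.479 V=55.889

span = t_max - t_min = 2.74 - 0.99 = 1.750
L(1,1) = 38, L_eff = 38/255 = 0.149020
t(1,1) = 2.74 - 1.750·0.149020 = 2.479
Σt over all 5·8 pixels = 71969/1020 ≈ 70.5578431
V = pitch²·Σt = 0.89²·71969/1020 = 55.889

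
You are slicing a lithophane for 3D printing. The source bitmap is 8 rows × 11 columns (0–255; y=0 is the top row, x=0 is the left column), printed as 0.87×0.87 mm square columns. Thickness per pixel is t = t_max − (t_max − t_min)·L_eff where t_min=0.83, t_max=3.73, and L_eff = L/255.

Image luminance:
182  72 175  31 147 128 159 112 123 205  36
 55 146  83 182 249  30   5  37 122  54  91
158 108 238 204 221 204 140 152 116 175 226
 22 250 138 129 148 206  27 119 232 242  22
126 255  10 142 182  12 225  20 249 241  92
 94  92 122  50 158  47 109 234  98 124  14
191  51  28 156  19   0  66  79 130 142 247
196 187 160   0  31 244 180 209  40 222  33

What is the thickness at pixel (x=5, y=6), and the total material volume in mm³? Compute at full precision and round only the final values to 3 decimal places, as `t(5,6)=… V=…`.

span = t_max - t_min = 3.73 - 0.83 = 2.900
L(5,6) = 0, L_eff = 0/255 = 0.000000
t(5,6) = 3.73 - 2.900·0.000000 = 3.730
Σt over all 8·11 pixels = 17066/85 ≈ 200.7764706
V = pitch²·Σt = 0.87²·17066/85 = 151.968

t(5,6)=3.730 V=151.968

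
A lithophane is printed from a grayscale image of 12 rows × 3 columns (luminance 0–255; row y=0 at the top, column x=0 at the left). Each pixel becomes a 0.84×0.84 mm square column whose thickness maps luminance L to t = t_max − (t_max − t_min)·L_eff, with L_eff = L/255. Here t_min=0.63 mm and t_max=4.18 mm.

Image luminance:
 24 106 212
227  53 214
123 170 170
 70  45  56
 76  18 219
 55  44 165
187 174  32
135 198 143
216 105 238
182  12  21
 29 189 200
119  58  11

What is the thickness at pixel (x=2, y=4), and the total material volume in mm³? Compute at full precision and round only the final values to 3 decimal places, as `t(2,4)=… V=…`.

t(2,4)=1.131 V=63.979

span = t_max - t_min = 4.18 - 0.63 = 3.550
L(2,4) = 219, L_eff = 219/255 = 0.858824
t(2,4) = 4.18 - 3.550·0.858824 = 1.131
Σt over all 12·3 pixels = 38536/425 ≈ 90.6729412
V = pitch²·Σt = 0.84²·38536/425 = 63.979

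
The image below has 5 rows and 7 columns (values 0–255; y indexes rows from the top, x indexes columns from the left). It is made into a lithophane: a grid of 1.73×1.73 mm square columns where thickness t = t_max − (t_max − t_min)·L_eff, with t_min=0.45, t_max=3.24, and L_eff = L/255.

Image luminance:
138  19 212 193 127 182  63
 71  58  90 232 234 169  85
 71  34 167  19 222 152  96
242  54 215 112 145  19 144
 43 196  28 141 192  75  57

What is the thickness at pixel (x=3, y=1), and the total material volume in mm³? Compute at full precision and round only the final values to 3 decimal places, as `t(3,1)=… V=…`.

t(3,1)=0.702 V=198.686

span = t_max - t_min = 3.24 - 0.45 = 2.790
L(3,1) = 232, L_eff = 232/255 = 0.909804
t(3,1) = 3.24 - 2.790·0.909804 = 0.702
Σt over all 5·7 pixels = 564279/8500 ≈ 66.3857647
V = pitch²·Σt = 1.73²·564279/8500 = 198.686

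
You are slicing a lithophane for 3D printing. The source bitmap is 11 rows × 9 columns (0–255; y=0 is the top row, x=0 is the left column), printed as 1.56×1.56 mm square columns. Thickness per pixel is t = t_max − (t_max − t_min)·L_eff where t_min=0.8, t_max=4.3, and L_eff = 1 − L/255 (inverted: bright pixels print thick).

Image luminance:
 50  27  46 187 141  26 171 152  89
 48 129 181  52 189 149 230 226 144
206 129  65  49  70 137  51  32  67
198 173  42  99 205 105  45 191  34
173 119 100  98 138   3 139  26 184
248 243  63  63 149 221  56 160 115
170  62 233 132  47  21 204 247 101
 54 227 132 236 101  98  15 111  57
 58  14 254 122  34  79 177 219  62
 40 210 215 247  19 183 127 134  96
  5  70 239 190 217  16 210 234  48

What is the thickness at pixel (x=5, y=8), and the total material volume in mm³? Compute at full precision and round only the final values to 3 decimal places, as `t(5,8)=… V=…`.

t(5,8)=1.884 V=600.250

span = t_max - t_min = 4.3 - 0.8 = 3.500
L(5,8) = 79, L_eff = 1 - 79/255 = 0.690196 (inverted)
t(5,8) = 4.3 - 3.500·0.690196 = 1.884
Σt over all 11·9 pixels = 62896/255 ≈ 246.6509804
V = pitch²·Σt = 1.56²·62896/255 = 600.250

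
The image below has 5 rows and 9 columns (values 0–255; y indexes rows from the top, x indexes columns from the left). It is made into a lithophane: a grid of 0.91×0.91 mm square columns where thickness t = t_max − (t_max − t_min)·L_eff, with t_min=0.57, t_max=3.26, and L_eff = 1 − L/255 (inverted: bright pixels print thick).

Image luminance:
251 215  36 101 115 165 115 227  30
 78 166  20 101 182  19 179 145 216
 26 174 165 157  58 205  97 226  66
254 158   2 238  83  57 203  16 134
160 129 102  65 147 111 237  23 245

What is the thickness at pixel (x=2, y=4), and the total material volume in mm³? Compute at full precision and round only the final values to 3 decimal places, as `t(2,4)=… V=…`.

span = t_max - t_min = 3.26 - 0.57 = 2.690
L(2,4) = 102, L_eff = 1 - 102/255 = 0.600000 (inverted)
t(2,4) = 3.26 - 2.690·0.600000 = 1.646
Σt over all 5·9 pixels = 65909/750 ≈ 87.8786667
V = pitch²·Σt = 0.91²·65909/750 = 72.772

t(2,4)=1.646 V=72.772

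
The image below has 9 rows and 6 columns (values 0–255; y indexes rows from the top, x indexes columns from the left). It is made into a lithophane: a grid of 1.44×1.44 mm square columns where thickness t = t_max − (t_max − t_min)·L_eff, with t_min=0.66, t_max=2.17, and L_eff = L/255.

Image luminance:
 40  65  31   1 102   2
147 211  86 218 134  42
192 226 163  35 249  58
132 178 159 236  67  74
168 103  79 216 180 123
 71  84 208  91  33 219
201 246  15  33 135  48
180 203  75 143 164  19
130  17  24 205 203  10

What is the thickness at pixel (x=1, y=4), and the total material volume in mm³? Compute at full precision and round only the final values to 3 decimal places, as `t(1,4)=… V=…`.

t(1,4)=1.560 V=163.490

span = t_max - t_min = 2.17 - 0.66 = 1.510
L(1,4) = 103, L_eff = 103/255 = 0.403922
t(1,4) = 2.17 - 1.510·0.403922 = 1.560
Σt over all 9·6 pixels = 167543/2125 ≈ 78.8437647
V = pitch²·Σt = 1.44²·167543/2125 = 163.490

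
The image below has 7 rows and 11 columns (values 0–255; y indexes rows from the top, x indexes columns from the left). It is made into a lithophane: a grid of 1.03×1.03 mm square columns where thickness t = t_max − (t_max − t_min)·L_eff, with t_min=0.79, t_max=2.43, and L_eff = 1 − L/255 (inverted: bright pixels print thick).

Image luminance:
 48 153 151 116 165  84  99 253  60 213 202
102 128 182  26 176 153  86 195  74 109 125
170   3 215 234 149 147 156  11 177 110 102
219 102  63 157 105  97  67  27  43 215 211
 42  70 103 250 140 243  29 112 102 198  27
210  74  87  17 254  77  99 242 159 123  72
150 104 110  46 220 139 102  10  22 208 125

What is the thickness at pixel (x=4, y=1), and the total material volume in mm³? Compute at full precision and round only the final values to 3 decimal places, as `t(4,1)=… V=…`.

t(4,1)=1.922 V=130.350

span = t_max - t_min = 2.43 - 0.79 = 1.640
L(4,1) = 176, L_eff = 1 - 176/255 = 0.309804 (inverted)
t(4,1) = 2.43 - 1.640·0.309804 = 1.922
Σt over all 7·11 pixels = 3133109/25500 ≈ 122.8670196
V = pitch²·Σt = 1.03²·3133109/25500 = 130.350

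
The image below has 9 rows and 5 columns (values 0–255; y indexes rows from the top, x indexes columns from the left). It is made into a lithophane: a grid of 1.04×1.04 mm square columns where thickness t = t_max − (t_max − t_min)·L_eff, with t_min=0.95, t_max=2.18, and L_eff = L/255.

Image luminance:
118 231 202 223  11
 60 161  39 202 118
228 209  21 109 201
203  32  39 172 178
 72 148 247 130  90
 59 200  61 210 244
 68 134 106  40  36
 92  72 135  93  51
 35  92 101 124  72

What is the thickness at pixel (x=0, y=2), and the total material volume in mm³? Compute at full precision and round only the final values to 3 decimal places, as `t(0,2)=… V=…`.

span = t_max - t_min = 2.18 - 0.95 = 1.230
L(0,2) = 228, L_eff = 228/255 = 0.894118
t(0,2) = 2.18 - 1.230·0.894118 = 1.080
Σt over all 9·5 pixels = 609621/8500 ≈ 71.7201176
V = pitch²·Σt = 1.04²·609621/8500 = 77.572

t(0,2)=1.080 V=77.572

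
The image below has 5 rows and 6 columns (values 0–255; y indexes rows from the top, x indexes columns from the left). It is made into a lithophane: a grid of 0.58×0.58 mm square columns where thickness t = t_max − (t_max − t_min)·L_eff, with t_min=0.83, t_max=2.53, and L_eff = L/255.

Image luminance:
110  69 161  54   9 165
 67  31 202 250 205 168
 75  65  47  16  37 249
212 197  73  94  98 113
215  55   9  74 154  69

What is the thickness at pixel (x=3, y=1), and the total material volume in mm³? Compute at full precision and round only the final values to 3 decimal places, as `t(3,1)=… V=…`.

t(3,1)=0.863 V=18.036

span = t_max - t_min = 2.53 - 0.83 = 1.700
L(3,1) = 250, L_eff = 250/255 = 0.980392
t(3,1) = 2.53 - 1.700·0.980392 = 0.863
Σt over all 5·6 pixels = 4021/75 ≈ 53.6133333
V = pitch²·Σt = 0.58²·4021/75 = 18.036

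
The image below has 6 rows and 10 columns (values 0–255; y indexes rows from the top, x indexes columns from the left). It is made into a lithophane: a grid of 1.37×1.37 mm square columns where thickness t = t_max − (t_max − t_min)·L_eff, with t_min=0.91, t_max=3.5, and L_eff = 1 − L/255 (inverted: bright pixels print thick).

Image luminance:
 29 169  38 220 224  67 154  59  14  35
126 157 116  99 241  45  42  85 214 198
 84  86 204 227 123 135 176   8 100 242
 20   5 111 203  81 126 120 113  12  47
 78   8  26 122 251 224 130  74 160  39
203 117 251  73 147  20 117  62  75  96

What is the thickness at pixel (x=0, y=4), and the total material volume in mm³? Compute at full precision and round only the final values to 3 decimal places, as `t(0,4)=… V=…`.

span = t_max - t_min = 3.5 - 0.91 = 2.590
L(0,4) = 78, L_eff = 1 - 78/255 = 0.694118 (inverted)
t(0,4) = 3.5 - 2.590·0.694118 = 1.702
Σt over all 6·10 pixels = 263396/2125 ≈ 123.9510588
V = pitch²·Σt = 1.37²·263396/2125 = 232.644

t(0,4)=1.702 V=232.644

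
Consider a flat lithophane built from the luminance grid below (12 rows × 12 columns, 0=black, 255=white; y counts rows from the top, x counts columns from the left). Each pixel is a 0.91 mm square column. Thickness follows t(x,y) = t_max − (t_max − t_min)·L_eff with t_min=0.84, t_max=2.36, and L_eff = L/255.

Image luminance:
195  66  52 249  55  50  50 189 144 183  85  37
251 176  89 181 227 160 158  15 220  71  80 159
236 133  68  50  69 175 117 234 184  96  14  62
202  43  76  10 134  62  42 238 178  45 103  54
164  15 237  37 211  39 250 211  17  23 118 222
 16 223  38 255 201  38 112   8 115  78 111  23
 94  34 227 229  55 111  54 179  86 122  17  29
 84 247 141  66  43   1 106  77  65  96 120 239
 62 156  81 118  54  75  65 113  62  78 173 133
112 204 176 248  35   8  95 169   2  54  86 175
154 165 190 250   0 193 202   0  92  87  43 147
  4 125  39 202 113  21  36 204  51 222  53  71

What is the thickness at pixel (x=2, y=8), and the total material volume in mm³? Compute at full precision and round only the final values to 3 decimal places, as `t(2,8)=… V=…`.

span = t_max - t_min = 2.36 - 0.84 = 1.520
L(2,8) = 81, L_eff = 81/255 = 0.317647
t(2,8) = 2.36 - 1.520·0.317647 = 1.877
Σt over all 12·12 pixels = 1549018/6375 ≈ 242.9832157
V = pitch²·Σt = 0.91²·1549018/6375 = 201.214

t(2,8)=1.877 V=201.214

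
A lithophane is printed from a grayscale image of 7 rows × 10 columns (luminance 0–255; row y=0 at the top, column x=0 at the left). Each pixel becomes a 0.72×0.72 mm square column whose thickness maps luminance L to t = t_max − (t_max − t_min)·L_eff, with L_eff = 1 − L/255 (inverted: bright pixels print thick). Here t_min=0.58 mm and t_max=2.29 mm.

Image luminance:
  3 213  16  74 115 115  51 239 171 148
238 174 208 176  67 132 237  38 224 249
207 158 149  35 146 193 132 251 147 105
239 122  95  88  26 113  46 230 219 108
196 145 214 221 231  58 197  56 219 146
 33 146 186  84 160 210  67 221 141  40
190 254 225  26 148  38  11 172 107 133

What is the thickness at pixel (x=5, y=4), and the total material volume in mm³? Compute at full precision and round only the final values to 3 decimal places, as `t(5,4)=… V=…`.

span = t_max - t_min = 2.29 - 0.58 = 1.710
L(5,4) = 58, L_eff = 1 - 58/255 = 0.772549 (inverted)
t(5,4) = 2.29 - 1.710·0.772549 = 0.969
Σt over all 7·10 pixels = 228376/2125 ≈ 107.4710588
V = pitch²·Σt = 0.72²·228376/2125 = 55.713

t(5,4)=0.969 V=55.713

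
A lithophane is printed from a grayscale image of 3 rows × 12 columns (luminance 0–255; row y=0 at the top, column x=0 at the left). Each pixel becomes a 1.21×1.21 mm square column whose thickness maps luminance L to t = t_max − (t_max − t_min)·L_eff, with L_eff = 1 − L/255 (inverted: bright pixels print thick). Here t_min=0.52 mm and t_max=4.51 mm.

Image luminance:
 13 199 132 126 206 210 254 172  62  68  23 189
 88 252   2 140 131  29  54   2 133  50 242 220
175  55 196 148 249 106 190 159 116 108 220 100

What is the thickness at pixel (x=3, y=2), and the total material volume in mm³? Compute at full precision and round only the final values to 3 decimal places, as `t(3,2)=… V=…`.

span = t_max - t_min = 4.51 - 0.52 = 3.990
L(3,2) = 148, L_eff = 1 - 148/255 = 0.419608 (inverted)
t(3,2) = 4.51 - 3.990·0.419608 = 2.836
Σt over all 3·12 pixels = 800047/8500 ≈ 94.1231765
V = pitch²·Σt = 1.21²·800047/8500 = 137.806

t(3,2)=2.836 V=137.806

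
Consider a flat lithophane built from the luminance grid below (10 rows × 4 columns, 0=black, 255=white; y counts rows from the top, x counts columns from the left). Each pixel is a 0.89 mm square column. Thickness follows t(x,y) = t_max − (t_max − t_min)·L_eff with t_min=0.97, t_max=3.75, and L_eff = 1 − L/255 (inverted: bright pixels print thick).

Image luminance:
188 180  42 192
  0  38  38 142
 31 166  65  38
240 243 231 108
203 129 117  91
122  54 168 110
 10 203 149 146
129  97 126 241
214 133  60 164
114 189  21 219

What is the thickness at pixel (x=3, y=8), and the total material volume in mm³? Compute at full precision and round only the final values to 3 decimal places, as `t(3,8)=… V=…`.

span = t_max - t_min = 3.75 - 0.97 = 2.780
L(3,8) = 164, L_eff = 1 - 164/255 = 0.356863 (inverted)
t(3,8) = 3.75 - 2.780·0.356863 = 2.758
Σt over all 10·4 pixels = 94.956
V = pitch²·Σt = 0.89²·94.956 = 75.215

t(3,8)=2.758 V=75.215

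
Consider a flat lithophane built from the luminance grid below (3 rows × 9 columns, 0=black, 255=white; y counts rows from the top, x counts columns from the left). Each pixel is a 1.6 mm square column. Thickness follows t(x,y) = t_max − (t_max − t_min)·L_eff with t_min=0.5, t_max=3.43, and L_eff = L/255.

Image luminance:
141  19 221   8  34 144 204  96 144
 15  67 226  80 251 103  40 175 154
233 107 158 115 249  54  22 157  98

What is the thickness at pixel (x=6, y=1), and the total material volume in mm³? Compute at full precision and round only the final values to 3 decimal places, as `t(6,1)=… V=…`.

span = t_max - t_min = 3.43 - 0.5 = 2.930
L(6,1) = 40, L_eff = 40/255 = 0.156863
t(6,1) = 3.43 - 2.930·0.156863 = 2.970
Σt over all 3·9 pixels = 54.52
V = pitch²·Σt = 1.6²·54.52 = 139.571

t(6,1)=2.970 V=139.571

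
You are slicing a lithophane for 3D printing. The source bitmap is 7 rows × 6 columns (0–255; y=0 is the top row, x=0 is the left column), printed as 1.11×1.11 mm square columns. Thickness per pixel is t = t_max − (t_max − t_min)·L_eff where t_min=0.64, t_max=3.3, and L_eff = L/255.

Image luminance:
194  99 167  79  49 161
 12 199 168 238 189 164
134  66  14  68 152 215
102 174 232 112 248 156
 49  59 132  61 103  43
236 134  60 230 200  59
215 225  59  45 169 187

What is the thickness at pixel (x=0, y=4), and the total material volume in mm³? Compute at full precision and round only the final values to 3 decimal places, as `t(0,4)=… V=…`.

span = t_max - t_min = 3.3 - 0.64 = 2.660
L(0,4) = 49, L_eff = 49/255 = 0.192157
t(0,4) = 3.3 - 2.660·0.192157 = 2.789
Σt over all 7·6 pixels = 169106/2125 ≈ 79.5792941
V = pitch²·Σt = 1.11²·169106/2125 = 98.050

t(0,4)=2.789 V=98.050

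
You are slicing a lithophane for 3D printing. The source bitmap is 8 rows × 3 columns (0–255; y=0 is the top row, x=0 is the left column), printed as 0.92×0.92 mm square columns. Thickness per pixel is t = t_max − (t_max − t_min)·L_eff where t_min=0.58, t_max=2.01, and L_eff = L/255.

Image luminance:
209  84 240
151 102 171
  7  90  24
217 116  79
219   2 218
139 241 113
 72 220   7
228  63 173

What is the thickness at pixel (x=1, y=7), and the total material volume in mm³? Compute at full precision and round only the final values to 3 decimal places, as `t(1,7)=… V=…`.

t(1,7)=1.657 V=25.713

span = t_max - t_min = 2.01 - 0.58 = 1.430
L(1,7) = 63, L_eff = 63/255 = 0.247059
t(1,7) = 2.01 - 1.430·0.247059 = 1.657
Σt over all 8·3 pixels = 154933/5100 ≈ 30.3790196
V = pitch²·Σt = 0.92²·154933/5100 = 25.713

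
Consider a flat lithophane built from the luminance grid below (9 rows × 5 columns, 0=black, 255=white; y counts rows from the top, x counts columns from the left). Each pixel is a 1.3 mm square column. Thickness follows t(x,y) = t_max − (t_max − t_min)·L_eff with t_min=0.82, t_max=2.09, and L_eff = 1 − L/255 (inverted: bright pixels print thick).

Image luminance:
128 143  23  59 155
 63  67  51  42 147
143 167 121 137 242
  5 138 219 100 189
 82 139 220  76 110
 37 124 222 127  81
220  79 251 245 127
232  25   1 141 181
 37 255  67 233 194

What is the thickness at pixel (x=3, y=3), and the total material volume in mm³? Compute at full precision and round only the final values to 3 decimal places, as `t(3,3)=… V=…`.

span = t_max - t_min = 2.09 - 0.82 = 1.270
L(3,3) = 100, L_eff = 1 - 100/255 = 0.607843 (inverted)
t(3,3) = 2.09 - 1.270·0.607843 = 1.318
Σt over all 9·5 pixels = 336653/5100 ≈ 66.0103922
V = pitch²·Σt = 1.3²·336653/5100 = 111.558

t(3,3)=1.318 V=111.558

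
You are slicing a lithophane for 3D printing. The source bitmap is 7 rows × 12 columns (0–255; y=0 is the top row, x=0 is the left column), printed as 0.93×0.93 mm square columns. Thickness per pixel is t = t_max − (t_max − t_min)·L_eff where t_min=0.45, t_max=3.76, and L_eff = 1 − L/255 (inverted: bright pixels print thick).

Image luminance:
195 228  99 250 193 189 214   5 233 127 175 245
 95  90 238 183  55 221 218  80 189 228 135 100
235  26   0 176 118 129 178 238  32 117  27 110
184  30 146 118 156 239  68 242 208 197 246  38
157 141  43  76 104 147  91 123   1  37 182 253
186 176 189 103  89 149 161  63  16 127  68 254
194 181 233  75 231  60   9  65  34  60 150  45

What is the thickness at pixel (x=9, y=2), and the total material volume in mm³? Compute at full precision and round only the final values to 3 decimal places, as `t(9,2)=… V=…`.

span = t_max - t_min = 3.76 - 0.45 = 3.310
L(9,2) = 117, L_eff = 1 - 117/255 = 0.541176 (inverted)
t(9,2) = 3.76 - 3.310·0.541176 = 1.969
Σt over all 7·12 pixels = 1193924/6375 ≈ 187.2821961
V = pitch²·Σt = 0.93²·1193924/6375 = 161.980

t(9,2)=1.969 V=161.980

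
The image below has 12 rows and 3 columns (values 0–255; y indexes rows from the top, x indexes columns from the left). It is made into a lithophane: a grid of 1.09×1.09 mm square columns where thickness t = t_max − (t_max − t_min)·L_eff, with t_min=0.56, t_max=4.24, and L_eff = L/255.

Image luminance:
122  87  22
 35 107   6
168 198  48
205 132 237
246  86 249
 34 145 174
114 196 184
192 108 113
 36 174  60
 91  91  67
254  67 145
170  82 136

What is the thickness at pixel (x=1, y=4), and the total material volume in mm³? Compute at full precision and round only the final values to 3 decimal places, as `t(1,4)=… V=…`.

t(1,4)=2.999 V=102.806

span = t_max - t_min = 4.24 - 0.56 = 3.680
L(1,4) = 86, L_eff = 86/255 = 0.337255
t(1,4) = 4.24 - 3.680·0.337255 = 2.999
Σt over all 12·3 pixels = 183876/2125 ≈ 86.5298824
V = pitch²·Σt = 1.09²·183876/2125 = 102.806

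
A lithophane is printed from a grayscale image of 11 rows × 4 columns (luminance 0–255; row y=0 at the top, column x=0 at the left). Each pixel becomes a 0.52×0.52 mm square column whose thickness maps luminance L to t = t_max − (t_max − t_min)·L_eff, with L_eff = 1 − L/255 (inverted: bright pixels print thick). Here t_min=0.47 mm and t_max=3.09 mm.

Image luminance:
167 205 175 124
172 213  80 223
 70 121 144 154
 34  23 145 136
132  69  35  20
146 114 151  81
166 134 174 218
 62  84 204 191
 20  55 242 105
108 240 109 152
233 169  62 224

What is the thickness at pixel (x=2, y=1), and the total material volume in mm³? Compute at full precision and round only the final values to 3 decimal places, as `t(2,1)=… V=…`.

t(2,1)=1.292 V=21.945

span = t_max - t_min = 3.09 - 0.47 = 2.620
L(2,1) = 80, L_eff = 1 - 80/255 = 0.686275 (inverted)
t(2,1) = 3.09 - 2.620·0.686275 = 1.292
Σt over all 11·4 pixels = 172456/2125 ≈ 81.1557647
V = pitch²·Σt = 0.52²·172456/2125 = 21.945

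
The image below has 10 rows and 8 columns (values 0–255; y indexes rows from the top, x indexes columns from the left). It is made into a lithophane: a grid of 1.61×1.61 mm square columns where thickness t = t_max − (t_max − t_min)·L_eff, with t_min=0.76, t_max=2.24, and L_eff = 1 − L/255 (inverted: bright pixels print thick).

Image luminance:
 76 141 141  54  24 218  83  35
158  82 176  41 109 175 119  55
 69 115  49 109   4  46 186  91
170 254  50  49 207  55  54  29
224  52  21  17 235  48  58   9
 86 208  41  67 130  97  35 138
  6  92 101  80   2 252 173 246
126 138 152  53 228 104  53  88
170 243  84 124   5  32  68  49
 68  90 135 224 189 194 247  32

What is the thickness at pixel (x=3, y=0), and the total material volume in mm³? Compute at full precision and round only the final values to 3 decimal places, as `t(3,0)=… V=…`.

t(3,0)=1.073 V=286.048

span = t_max - t_min = 2.24 - 0.76 = 1.480
L(3,0) = 54, L_eff = 1 - 54/255 = 0.788235 (inverted)
t(3,0) = 2.24 - 1.480·0.788235 = 1.073
Σt over all 10·8 pixels = 234502/2125 ≈ 110.3538824
V = pitch²·Σt = 1.61²·234502/2125 = 286.048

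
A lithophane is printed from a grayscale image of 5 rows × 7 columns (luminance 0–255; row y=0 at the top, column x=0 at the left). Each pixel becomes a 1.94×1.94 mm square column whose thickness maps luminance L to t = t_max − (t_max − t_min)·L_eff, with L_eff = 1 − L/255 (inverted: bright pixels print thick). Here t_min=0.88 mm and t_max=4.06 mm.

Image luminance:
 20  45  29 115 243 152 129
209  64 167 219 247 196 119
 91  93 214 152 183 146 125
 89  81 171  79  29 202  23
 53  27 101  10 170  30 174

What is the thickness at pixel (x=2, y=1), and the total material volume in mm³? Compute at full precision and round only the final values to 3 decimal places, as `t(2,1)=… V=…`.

span = t_max - t_min = 4.06 - 0.88 = 3.180
L(2,1) = 167, L_eff = 1 - 167/255 = 0.345098 (inverted)
t(2,1) = 4.06 - 3.180·0.345098 = 2.963
Σt over all 5·7 pixels = 353341/4250 ≈ 83.1390588
V = pitch²·Σt = 1.94²·353341/4250 = 312.902

t(2,1)=2.963 V=312.902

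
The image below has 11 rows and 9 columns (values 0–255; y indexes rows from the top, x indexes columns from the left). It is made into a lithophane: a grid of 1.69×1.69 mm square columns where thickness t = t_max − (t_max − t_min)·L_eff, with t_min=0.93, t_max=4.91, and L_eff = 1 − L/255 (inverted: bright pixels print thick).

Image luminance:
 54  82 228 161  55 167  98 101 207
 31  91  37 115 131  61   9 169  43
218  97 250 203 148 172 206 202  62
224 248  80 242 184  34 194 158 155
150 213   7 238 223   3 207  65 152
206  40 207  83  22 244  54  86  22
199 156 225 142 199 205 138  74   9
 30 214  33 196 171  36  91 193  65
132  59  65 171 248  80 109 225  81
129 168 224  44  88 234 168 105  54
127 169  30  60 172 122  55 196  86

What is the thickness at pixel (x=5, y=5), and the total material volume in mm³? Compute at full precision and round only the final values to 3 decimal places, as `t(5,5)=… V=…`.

span = t_max - t_min = 4.91 - 0.93 = 3.980
L(5,5) = 244, L_eff = 1 - 244/255 = 0.043137 (inverted)
t(5,5) = 4.91 - 3.980·0.043137 = 4.738
Σt over all 11·9 pixels = 7488353/25500 ≈ 293.6609020
V = pitch²·Σt = 1.69²·7488353/25500 = 838.725

t(5,5)=4.738 V=838.725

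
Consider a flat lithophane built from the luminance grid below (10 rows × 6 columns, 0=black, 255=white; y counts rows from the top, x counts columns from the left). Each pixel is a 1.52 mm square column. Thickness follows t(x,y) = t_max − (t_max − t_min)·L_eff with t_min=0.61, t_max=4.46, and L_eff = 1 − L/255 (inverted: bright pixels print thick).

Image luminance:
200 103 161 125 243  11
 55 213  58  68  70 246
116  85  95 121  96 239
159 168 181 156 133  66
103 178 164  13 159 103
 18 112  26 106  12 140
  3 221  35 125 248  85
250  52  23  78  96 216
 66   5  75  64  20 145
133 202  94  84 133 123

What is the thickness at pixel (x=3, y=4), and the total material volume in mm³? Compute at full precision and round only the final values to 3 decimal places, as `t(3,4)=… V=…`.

t(3,4)=0.806 V=324.483

span = t_max - t_min = 4.46 - 0.61 = 3.850
L(3,4) = 13, L_eff = 1 - 13/255 = 0.949020 (inverted)
t(3,4) = 4.46 - 3.850·0.949020 = 0.806
Σt over all 10·6 pixels = 358133/2550 ≈ 140.4443137
V = pitch²·Σt = 1.52²·358133/2550 = 324.483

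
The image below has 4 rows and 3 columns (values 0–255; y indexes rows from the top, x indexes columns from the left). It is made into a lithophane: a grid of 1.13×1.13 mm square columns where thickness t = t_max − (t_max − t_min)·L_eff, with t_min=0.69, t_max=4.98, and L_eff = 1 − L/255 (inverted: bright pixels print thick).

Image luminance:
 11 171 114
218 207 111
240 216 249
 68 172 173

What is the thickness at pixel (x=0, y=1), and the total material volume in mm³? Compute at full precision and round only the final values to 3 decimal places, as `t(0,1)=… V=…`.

t(0,1)=4.358 V=52.463

span = t_max - t_min = 4.98 - 0.69 = 4.290
L(0,1) = 218, L_eff = 1 - 218/255 = 0.145098 (inverted)
t(0,1) = 4.98 - 4.290·0.145098 = 4.358
Σt over all 4·3 pixels = 34923/850 ≈ 41.0858824
V = pitch²·Σt = 1.13²·34923/850 = 52.463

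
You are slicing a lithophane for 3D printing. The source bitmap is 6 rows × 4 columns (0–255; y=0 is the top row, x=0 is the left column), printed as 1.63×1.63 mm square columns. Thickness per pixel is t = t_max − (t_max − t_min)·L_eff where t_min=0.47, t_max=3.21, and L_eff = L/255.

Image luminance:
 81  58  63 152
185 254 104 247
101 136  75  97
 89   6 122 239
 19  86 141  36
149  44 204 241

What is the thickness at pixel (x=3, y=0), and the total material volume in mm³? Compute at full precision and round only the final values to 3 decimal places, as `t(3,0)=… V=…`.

t(3,0)=1.577 V=121.069

span = t_max - t_min = 3.21 - 0.47 = 2.740
L(3,0) = 152, L_eff = 152/255 = 0.596078
t(3,0) = 3.21 - 2.740·0.596078 = 1.577
Σt over all 6·4 pixels = 580987/12750 ≈ 45.5676078
V = pitch²·Σt = 1.63²·580987/12750 = 121.069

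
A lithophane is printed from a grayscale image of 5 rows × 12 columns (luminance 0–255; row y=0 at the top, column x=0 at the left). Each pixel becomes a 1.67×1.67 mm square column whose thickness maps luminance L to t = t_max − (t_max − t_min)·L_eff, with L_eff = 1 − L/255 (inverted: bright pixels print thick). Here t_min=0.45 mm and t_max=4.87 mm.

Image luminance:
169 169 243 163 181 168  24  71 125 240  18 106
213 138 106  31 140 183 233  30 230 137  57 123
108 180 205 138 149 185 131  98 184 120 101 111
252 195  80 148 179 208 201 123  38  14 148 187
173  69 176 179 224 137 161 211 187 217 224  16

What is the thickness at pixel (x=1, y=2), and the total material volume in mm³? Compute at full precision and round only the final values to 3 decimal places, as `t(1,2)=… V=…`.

span = t_max - t_min = 4.87 - 0.45 = 4.420
L(1,2) = 180, L_eff = 1 - 180/255 = 0.294118 (inverted)
t(1,2) = 4.87 - 4.420·0.294118 = 3.570
Σt over all 5·12 pixels = 26813/150 ≈ 178.7533333
V = pitch²·Σt = 1.67²·26813/150 = 498.525

t(1,2)=3.570 V=498.525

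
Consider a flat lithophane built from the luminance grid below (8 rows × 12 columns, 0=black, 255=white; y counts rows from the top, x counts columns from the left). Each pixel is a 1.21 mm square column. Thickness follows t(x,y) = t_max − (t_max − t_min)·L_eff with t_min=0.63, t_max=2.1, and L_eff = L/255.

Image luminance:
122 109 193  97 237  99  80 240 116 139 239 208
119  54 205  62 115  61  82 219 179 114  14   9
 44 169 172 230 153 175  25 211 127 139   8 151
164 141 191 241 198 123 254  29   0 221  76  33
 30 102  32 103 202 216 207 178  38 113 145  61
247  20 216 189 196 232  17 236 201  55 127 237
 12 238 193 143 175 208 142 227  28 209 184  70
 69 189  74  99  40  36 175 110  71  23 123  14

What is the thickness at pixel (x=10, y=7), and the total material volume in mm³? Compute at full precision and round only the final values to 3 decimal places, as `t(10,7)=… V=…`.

t(10,7)=1.391 V=188.488

span = t_max - t_min = 2.1 - 0.63 = 1.470
L(10,7) = 123, L_eff = 123/255 = 0.482353
t(10,7) = 2.1 - 1.470·0.482353 = 1.391
Σt over all 8·12 pixels = 1094289/8500 ≈ 128.7398824
V = pitch²·Σt = 1.21²·1094289/8500 = 188.488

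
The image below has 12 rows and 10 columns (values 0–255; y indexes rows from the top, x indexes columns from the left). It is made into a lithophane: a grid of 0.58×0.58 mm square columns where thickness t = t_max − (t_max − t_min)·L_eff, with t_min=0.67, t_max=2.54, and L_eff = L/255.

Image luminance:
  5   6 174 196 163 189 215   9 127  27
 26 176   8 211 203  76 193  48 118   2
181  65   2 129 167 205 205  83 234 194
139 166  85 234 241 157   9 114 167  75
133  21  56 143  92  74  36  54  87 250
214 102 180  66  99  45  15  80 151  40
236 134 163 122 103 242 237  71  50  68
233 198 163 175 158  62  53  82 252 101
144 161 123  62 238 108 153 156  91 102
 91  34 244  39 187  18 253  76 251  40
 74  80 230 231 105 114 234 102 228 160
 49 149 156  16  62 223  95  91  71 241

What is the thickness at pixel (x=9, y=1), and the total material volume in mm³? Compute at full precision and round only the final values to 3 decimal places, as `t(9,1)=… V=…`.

t(9,1)=2.525 V=65.168

span = t_max - t_min = 2.54 - 0.67 = 1.870
L(9,1) = 2, L_eff = 2/255 = 0.007843
t(9,1) = 2.54 - 1.870·0.007843 = 2.525
Σt over all 12·10 pixels = 193.722
V = pitch²·Σt = 0.58²·193.722 = 65.168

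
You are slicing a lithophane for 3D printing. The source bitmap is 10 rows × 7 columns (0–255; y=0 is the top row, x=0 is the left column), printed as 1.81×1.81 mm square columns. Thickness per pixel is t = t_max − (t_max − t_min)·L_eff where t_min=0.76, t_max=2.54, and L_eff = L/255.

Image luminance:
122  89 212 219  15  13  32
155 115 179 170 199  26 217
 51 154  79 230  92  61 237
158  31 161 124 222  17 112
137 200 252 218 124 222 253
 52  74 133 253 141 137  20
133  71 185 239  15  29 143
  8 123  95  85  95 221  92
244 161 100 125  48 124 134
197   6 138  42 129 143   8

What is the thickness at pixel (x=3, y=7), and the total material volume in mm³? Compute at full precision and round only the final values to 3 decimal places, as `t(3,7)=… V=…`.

t(3,7)=1.947 V=380.311

span = t_max - t_min = 2.54 - 0.76 = 1.780
L(3,7) = 85, L_eff = 85/255 = 0.333333
t(3,7) = 2.54 - 1.780·0.333333 = 1.947
Σt over all 10·7 pixels = 493367/4250 ≈ 116.0863529
V = pitch²·Σt = 1.81²·493367/4250 = 380.311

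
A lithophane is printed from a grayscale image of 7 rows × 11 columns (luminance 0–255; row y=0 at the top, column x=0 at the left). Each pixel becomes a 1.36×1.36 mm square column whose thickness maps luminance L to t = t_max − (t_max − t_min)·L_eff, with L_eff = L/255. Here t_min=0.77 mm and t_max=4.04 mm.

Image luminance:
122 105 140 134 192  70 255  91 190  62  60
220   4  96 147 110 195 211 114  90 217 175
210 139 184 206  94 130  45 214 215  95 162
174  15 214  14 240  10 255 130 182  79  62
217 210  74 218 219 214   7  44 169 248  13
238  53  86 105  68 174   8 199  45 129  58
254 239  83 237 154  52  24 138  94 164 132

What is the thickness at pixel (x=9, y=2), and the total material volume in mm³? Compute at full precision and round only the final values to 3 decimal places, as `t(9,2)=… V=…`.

span = t_max - t_min = 4.04 - 0.77 = 3.270
L(9,2) = 95, L_eff = 95/255 = 0.372549
t(9,2) = 4.04 - 3.270·0.372549 = 2.822
Σt over all 7·11 pixels = 376664/2125 ≈ 177.2536471
V = pitch²·Σt = 1.36²·376664/2125 = 327.848

t(9,2)=2.822 V=327.848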